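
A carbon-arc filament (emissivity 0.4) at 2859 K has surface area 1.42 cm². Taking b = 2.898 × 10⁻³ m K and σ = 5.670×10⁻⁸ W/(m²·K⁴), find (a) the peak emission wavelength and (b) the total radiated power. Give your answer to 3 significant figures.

(a) λ_max = b/T = 2.898×10⁻³/2859 = 1.014×10⁻⁶ m = 1.01 μm.
Area A = 1.42 cm² = 1.42×10⁻⁴ m².
(b) P = εσAT⁴ = 0.4×5.670×10⁻⁸×1.42×10⁻⁴×(2859)⁴ = 215 W.

λ_max ≈ 1.01 μm; P ≈ 215 W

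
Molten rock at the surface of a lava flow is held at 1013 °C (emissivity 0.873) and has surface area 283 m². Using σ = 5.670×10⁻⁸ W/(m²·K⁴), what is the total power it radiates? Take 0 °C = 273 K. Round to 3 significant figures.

T = 1013 °C + 273 = 1286 K.
Area A = 283 m².
P = εσAT⁴ = 0.873 × 5.670×10⁻⁸ × 283 × (1286)⁴ = 3.83×10⁷ W.

P ≈ 3.83×10⁷ W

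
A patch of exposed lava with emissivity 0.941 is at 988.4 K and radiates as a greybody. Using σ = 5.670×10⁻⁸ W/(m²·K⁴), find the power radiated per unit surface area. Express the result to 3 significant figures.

I ≈ 5.09×10⁴ W/m²

Stefan–Boltzmann: I = εσT⁴ = 0.941 × 5.670×10⁻⁸ × (988.4)⁴ = 5.09×10⁴ W/m².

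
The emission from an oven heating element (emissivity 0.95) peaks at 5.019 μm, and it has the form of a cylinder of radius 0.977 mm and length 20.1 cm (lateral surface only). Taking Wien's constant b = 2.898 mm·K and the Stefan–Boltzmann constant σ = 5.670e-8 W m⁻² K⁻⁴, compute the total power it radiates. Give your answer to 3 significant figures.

Wien's law: T = b/λ_max = 2.898×10⁻³/5.019×10⁻⁶ = 577.406 K.
Lateral area A = 2πrL = 2π×9.77×10⁻⁴×0.201 = 1.23387×10⁻³ m².
Then P = εσAT⁴ = 0.95×5.670×10⁻⁸×1.23387×10⁻³×(577.406)⁴ = 7.39 W.

P ≈ 7.39 W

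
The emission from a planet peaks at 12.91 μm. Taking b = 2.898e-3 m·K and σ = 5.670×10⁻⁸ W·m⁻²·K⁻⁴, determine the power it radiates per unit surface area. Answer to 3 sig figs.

Wien's law: T = b/λ_max = 2.898×10⁻³/1.291×10⁻⁵ = 224.477 K.
Then I = σT⁴ = 5.670×10⁻⁸×(224.477)⁴ = 144 W/m².

I ≈ 144 W/m²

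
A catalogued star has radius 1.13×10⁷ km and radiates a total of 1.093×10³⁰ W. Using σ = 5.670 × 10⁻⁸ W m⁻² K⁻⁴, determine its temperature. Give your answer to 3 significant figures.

Surface area A = 4πR² = 4π(1.13×10¹⁰ m)² = 1.60460×10²¹ m².
P = σAT⁴ ⇒ T = (P/(σA))^(1/4) = (1.093×10³⁰/(5.670×10⁻⁸×1.60460×10²¹))^(1/4) = 1.05×10⁴ K.

T ≈ 1.05×10⁴ K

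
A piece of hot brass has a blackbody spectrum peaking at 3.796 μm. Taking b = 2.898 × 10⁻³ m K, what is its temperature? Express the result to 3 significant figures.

Wien's law gives T = b/λ_max = (2.898×10⁻³ m·K)/(3.796×10⁻⁶ m) = 763 K.

T ≈ 763 K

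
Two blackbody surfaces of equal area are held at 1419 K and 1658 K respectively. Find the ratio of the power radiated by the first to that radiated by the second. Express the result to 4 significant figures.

P₁/P₂ ≈ 0.5365

With equal areas, P₁/P₂ = (T₁/T₂)⁴ = (1419/1658)⁴ = 0.5365.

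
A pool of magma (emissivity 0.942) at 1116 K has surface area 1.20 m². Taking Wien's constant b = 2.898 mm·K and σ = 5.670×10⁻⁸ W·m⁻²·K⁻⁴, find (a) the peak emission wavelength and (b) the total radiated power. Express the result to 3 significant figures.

λ_max ≈ 2.60×10³ nm; P ≈ 9.94×10⁴ W

(a) λ_max = b/T = 2.898×10⁻³/1116 = 2.597×10⁻⁶ m = 2.60×10³ nm.
Area A = 1.20 m².
(b) P = εσAT⁴ = 0.942×5.670×10⁻⁸×1.20×(1116)⁴ = 9.94×10⁴ W.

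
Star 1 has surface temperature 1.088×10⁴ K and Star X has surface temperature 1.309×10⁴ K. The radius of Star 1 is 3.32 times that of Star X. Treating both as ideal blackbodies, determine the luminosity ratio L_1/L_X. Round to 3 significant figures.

L ∝ R²T⁴, so L_1/L_X = (R_1/R_X)²(T_1/T_X)⁴ = (3.32)² × (1.088×10⁴/1.309×10⁴)⁴ = 11.0224 × 0.477262 = 5.26.

L_1/L_X ≈ 5.26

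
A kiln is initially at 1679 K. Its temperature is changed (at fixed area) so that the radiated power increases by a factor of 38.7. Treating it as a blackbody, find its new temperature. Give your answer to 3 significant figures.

T₂ ≈ 4.19×10³ K

P ∝ T⁴, so T₂/T₁ = (P₂/P₁)^(1/4) = (38.7)^(1/4) = 2.49418.
T₂ = 1679 × 2.49418 = 4.19×10³ K.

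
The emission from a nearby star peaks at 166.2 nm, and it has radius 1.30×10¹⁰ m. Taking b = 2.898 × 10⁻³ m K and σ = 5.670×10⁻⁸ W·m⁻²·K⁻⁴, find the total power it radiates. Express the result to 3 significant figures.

P ≈ 1.11×10³¹ W

Wien's law: T = b/λ_max = 2.898×10⁻³/1.662×10⁻⁷ = 17436.8 K.
Surface area A = 4πR² = 4π(1.30×10¹⁰ m)² = 2.12372×10²¹ m².
Then P = σAT⁴ = 5.670×10⁻⁸×2.12372×10²¹×(17436.8)⁴ = 1.11×10³¹ W.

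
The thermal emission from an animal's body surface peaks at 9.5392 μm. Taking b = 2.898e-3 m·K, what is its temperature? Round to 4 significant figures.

Wien's law gives T = b/λ_max = (2.898×10⁻³ m·K)/(9.5392×10⁻⁶ m) = 303.8 K.

T ≈ 303.8 K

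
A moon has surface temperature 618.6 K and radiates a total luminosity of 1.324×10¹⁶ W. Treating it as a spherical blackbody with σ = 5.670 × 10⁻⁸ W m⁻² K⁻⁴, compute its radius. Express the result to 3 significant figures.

R ≈ 3.56×10⁵ m

L = 4πR²σT⁴ ⇒ R = √(L/(4πσT⁴)).
σT⁴ = 8302.76 W/m², so R = √(1.324×10¹⁶/(4π×8302.76)) = 3.56×10⁵ m.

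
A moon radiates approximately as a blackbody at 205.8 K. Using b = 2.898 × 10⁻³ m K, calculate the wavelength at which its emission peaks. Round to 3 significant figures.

λ_max ≈ 14.1 μm

Wien's displacement law: λ_max = b/T = (2.898×10⁻³ m·K)/(205.8 K) = 1.408×10⁻⁵ m.
That is 14.1 μm, in the infrared range.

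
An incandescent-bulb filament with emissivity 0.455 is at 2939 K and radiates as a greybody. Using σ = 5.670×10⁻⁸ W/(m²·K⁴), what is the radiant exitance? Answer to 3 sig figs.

I ≈ 1.92×10⁶ W/m²

Stefan–Boltzmann: I = εσT⁴ = 0.455 × 5.670×10⁻⁸ × (2939)⁴ = 1.92×10⁶ W/m².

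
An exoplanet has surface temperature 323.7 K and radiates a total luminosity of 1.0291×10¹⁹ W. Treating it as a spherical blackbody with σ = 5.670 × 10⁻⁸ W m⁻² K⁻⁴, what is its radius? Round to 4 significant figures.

L = 4πR²σT⁴ ⇒ R = √(L/(4πσT⁴)).
σT⁴ = 622.521 W/m², so R = √(1.0291×10¹⁹/(4π×622.521)) = 3.627×10⁷ m.

R ≈ 3.627×10⁷ m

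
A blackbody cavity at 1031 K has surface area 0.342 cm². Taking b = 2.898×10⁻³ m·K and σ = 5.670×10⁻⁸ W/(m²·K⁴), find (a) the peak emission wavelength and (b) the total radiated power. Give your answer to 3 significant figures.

λ_max ≈ 2.81×10³ nm; P ≈ 2.19 W

(a) λ_max = b/T = 2.898×10⁻³/1031 = 2.811×10⁻⁶ m = 2.81×10³ nm.
Area A = 0.342 cm² = 3.42×10⁻⁵ m².
(b) P = σAT⁴ = 5.670×10⁻⁸×3.42×10⁻⁵×(1031)⁴ = 2.19 W.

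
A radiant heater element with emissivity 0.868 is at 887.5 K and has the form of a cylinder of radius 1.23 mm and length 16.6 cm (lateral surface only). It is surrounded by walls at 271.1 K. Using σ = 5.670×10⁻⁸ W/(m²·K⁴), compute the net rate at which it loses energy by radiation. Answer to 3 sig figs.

Lateral area A = 2πrL = 2π×1.23×10⁻³×0.166 = 1.28290×10⁻³ m².
Net radiated power P_net = εσA(T⁴ − T₀⁴) = 0.868×5.670×10⁻⁸×1.28290×10⁻³×(887.5⁴ − 271.1⁴).
T⁴ − T₀⁴ = 6.20402×10¹¹ − 5.40155×10⁹ = 6.15000×10¹¹ K⁴, so P_net = 38.8 W.

Net loss ≈ 38.8 W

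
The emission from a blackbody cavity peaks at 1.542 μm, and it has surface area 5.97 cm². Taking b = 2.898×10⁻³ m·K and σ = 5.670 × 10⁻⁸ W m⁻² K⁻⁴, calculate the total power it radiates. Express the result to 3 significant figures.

Wien's law: T = b/λ_max = 2.898×10⁻³/1.542×10⁻⁶ = 1879.38 K.
Area A = 5.97 cm² = 5.97×10⁻⁴ m².
Then P = σAT⁴ = 5.670×10⁻⁸×5.97×10⁻⁴×(1879.38)⁴ = 422 W.

P ≈ 422 W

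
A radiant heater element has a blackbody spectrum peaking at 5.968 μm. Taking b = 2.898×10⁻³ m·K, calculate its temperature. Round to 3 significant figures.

T ≈ 486 K

Wien's law gives T = b/λ_max = (2.898×10⁻³ m·K)/(5.968×10⁻⁶ m) = 486 K.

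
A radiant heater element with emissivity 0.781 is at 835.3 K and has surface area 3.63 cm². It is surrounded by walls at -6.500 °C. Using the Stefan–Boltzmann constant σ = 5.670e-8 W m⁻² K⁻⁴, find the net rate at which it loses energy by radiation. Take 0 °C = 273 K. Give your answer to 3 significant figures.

Surroundings: T = -6.500 °C + 273 = 266.500 K.
Area A = 3.63 cm² = 3.63×10⁻⁴ m².
Net radiated power P_net = εσA(T⁴ − T₀⁴) = 0.781×5.670×10⁻⁸×3.63×10⁻⁴×(835.3⁴ − 266.500⁴).
T⁴ − T₀⁴ = 4.86822×10¹¹ − 5.04416×10⁹ = 4.81778×10¹¹ K⁴, so P_net = 7.74 W.

Net loss ≈ 7.74 W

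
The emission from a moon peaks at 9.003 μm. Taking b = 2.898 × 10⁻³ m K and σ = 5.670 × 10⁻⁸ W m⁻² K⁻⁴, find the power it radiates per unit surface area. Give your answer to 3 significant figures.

Wien's law: T = b/λ_max = 2.898×10⁻³/9.003×10⁻⁶ = 321.893 K.
Then I = σT⁴ = 5.670×10⁻⁸×(321.893)⁴ = 609 W/m².

I ≈ 609 W/m²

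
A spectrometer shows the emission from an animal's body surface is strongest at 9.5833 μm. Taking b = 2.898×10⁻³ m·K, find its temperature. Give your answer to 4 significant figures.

Wien's law gives T = b/λ_max = (2.898×10⁻³ m·K)/(9.5833×10⁻⁶ m) = 302.4 K.

T ≈ 302.4 K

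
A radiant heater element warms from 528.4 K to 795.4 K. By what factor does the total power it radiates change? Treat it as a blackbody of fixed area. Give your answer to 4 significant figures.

P ∝ T⁴, so P₂/P₁ = (T₂/T₁)⁴ = (795.4/528.4)⁴ = (1.50530)⁴ = 5.134.

P₂/P₁ ≈ 5.134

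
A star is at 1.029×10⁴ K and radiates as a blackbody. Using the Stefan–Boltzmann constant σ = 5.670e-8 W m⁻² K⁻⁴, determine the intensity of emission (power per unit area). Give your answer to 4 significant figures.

Stefan–Boltzmann: I = σT⁴ = 5.670×10⁻⁸ × (1.029×10⁴)⁴ = 6.357×10⁸ W/m².

I ≈ 6.357×10⁸ W/m²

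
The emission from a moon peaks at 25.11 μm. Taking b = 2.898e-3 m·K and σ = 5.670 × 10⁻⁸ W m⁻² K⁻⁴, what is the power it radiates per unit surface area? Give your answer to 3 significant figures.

Wien's law: T = b/λ_max = 2.898×10⁻³/2.511×10⁻⁵ = 115.412 K.
Then I = σT⁴ = 5.670×10⁻⁸×(115.412)⁴ = 10.1 W/m².

I ≈ 10.1 W/m²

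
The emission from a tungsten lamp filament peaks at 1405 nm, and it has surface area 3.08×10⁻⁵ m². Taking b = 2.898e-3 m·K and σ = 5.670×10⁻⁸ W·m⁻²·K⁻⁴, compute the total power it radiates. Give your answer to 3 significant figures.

P ≈ 31.6 W

Wien's law: T = b/λ_max = 2.898×10⁻³/1.405×10⁻⁶ = 2062.63 K.
Area A = 3.08×10⁻⁵ m².
Then P = σAT⁴ = 5.670×10⁻⁸×3.08×10⁻⁵×(2062.63)⁴ = 31.6 W.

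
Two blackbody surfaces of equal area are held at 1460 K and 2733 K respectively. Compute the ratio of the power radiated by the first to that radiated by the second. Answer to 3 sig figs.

With equal areas, P₁/P₂ = (T₁/T₂)⁴ = (1460/2733)⁴ = 0.0814.

P₁/P₂ ≈ 0.0814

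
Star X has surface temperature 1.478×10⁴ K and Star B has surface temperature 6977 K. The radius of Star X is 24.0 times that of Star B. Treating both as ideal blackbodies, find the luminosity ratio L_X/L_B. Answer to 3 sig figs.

L_X/L_B ≈ 1.16×10⁴

L ∝ R²T⁴, so L_X/L_B = (R_X/R_B)²(T_X/T_B)⁴ = (24.0)² × (1.478×10⁴/6977)⁴ = 576 × 20.1383 = 1.16×10⁴.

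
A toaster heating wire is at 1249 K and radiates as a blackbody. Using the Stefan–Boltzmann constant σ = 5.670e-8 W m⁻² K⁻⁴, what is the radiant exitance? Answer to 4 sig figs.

Stefan–Boltzmann: I = σT⁴ = 5.670×10⁻⁸ × (1249)⁴ = 1.380×10⁵ W/m².

I ≈ 1.380×10⁵ W/m²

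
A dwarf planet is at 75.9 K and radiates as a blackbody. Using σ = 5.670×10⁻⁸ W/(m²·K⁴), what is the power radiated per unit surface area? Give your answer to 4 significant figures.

I ≈ 1.882 W/m²

Stefan–Boltzmann: I = σT⁴ = 5.670×10⁻⁸ × (75.9)⁴ = 1.882 W/m².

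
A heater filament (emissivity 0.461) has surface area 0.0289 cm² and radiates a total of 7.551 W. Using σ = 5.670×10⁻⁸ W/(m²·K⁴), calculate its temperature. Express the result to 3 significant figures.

T ≈ 3.16×10³ K

Area A = 0.0289 cm² = 2.89×10⁻⁶ m².
P = εσAT⁴ ⇒ T = (P/(εσA))^(1/4) = (7.551/(0.461×5.670×10⁻⁸×2.89×10⁻⁶))^(1/4) = 3.16×10³ K.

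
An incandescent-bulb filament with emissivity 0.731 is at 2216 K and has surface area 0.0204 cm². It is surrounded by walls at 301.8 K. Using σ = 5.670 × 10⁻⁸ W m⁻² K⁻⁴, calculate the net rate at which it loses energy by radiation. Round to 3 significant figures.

Area A = 0.0204 cm² = 2.04×10⁻⁶ m².
Net radiated power P_net = εσA(T⁴ − T₀⁴) = 0.731×5.670×10⁻⁸×2.04×10⁻⁶×(2216⁴ − 301.8⁴).
T⁴ − T₀⁴ = 2.41145×10¹³ − 8.29616×10⁹ = 2.41062×10¹³ K⁴, so P_net = 2.04 W.

Net loss ≈ 2.04 W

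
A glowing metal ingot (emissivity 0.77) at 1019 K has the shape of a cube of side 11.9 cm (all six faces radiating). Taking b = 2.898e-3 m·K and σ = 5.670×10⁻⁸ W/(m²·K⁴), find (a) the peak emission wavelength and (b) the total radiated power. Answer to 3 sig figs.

(a) λ_max = b/T = 2.898×10⁻³/1019 = 2.844×10⁻⁶ m = 2.84×10³ nm.
Area A = 6s² = 6×(0.119 m)² = 0.084966 m².
(b) P = εσAT⁴ = 0.77×5.670×10⁻⁸×0.084966×(1019)⁴ = 4.00×10³ W.

λ_max ≈ 2.84×10³ nm; P ≈ 4.00×10³ W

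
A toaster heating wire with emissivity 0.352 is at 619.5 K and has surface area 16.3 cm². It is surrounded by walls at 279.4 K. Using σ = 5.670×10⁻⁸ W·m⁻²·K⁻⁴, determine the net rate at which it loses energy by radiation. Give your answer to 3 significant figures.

Net loss ≈ 4.59 W

Area A = 16.3 cm² = 1.63×10⁻³ m².
Net radiated power P_net = εσA(T⁴ − T₀⁴) = 0.352×5.670×10⁻⁸×1.63×10⁻³×(619.5⁴ − 279.4⁴).
T⁴ − T₀⁴ = 1.47287×10¹¹ − 6.09404×10⁹ = 1.41193×10¹¹ K⁴, so P_net = 4.59 W.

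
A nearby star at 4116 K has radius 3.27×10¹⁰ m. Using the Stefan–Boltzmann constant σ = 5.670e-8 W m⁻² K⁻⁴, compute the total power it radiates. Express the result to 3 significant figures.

Surface area A = 4πR² = 4π(3.27×10¹⁰ m)² = 1.34371×10²² m².
P = σAT⁴ = 5.670×10⁻⁸ × 1.34371×10²² × (4116)⁴ = 2.19×10²⁹ W.

P ≈ 2.19×10²⁹ W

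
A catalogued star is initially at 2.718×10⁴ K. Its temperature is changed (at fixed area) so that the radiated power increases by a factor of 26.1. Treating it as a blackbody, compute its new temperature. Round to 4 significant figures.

P ∝ T⁴, so T₂/T₁ = (P₂/P₁)^(1/4) = (26.1)^(1/4) = 2.26027.
T₂ = 2.718×10⁴ × 2.26027 = 6.143×10⁴ K.

T₂ ≈ 6.143×10⁴ K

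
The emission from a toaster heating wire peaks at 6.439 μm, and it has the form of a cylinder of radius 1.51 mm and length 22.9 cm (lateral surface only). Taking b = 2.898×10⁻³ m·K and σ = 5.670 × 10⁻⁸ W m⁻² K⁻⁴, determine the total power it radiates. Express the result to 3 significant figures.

Wien's law: T = b/λ_max = 2.898×10⁻³/6.439×10⁻⁶ = 450.070 K.
Lateral area A = 2πrL = 2π×1.51×10⁻³×0.229 = 2.17266×10⁻³ m².
Then P = σAT⁴ = 5.670×10⁻⁸×2.17266×10⁻³×(450.070)⁴ = 5.05 W.

P ≈ 5.05 W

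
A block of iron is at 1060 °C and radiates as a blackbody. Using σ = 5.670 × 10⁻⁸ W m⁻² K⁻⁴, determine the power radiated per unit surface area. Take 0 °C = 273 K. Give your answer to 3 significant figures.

I ≈ 1.79×10⁵ W/m²

T = 1060 °C + 273 = 1333 K.
Stefan–Boltzmann: I = σT⁴ = 5.670×10⁻⁸ × (1333)⁴ = 1.79×10⁵ W/m².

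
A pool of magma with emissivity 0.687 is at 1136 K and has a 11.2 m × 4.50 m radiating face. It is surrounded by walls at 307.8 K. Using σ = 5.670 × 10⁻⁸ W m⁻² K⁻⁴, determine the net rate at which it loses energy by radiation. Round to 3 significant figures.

Area A = 11.2 × 4.50 = 50.4 m².
Net radiated power P_net = εσA(T⁴ − T₀⁴) = 0.687×5.670×10⁻⁸×50.4×(1136⁴ − 307.8⁴).
T⁴ − T₀⁴ = 1.66538×10¹² − 8.97583×10⁹ = 1.65640×10¹² K⁴, so P_net = 3.25×10⁶ W.

Net loss ≈ 3.25×10⁶ W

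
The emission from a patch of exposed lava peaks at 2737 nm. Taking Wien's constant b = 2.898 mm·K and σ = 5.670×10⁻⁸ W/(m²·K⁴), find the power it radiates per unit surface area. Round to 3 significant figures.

Wien's law: T = b/λ_max = 2.898×10⁻³/2.737×10⁻⁶ = 1058.82 K.
Then I = σT⁴ = 5.670×10⁻⁸×(1058.82)⁴ = 7.13×10⁴ W/m².

I ≈ 7.13×10⁴ W/m²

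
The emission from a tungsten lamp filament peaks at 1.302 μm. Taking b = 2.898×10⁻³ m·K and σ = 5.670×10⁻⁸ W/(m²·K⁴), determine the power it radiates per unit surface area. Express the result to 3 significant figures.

I ≈ 1.39×10⁶ W/m²

Wien's law: T = b/λ_max = 2.898×10⁻³/1.302×10⁻⁶ = 2225.81 K.
Then I = σT⁴ = 5.670×10⁻⁸×(2225.81)⁴ = 1.39×10⁶ W/m².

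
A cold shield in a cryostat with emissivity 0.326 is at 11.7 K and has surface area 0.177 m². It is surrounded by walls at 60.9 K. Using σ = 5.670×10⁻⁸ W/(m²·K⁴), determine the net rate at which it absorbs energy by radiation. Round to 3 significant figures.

Net gain ≈ 0.0449 W

Area A = 0.177 m².
Net radiated power P_net = εσA(T⁴ − T₀⁴) = 0.326×5.670×10⁻⁸×0.177×(11.7⁴ − 60.9⁴).
T⁴ − T₀⁴ = 18738.9 − 1.37553×10⁷ = -1.37366×10⁷ K⁴, so P_net = -0.0449 W — negative, meaning a net gain of 0.0449 W.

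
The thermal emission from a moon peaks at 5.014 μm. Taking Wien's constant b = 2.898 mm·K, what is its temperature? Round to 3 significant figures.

T ≈ 578 K

Wien's law gives T = b/λ_max = (2.898×10⁻³ m·K)/(5.014×10⁻⁶ m) = 578 K.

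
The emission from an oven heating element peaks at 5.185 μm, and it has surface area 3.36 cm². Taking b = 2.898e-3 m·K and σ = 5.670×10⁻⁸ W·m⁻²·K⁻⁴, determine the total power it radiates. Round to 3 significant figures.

Wien's law: T = b/λ_max = 2.898×10⁻³/5.185×10⁻⁶ = 558.920 K.
Area A = 3.36 cm² = 3.36×10⁻⁴ m².
Then P = σAT⁴ = 5.670×10⁻⁸×3.36×10⁻⁴×(558.920)⁴ = 1.86 W.

P ≈ 1.86 W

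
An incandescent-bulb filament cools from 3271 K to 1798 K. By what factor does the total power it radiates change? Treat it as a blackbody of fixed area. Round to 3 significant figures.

P₂/P₁ ≈ 0.0913

P ∝ T⁴, so P₂/P₁ = (T₂/T₁)⁴ = (1798/3271)⁴ = (0.549679)⁴ = 0.0913.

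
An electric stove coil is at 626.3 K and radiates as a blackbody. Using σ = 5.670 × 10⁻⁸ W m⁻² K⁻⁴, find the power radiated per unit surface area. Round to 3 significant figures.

I ≈ 8.72×10³ W/m²

Stefan–Boltzmann: I = σT⁴ = 5.670×10⁻⁸ × (626.3)⁴ = 8.72×10³ W/m².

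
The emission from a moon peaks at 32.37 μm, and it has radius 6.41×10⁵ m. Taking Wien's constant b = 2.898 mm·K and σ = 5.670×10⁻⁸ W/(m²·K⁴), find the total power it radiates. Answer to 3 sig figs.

Wien's law: T = b/λ_max = 2.898×10⁻³/3.237×10⁻⁵ = 89.5273 K.
Surface area A = 4πR² = 4π(6.41×10⁵ m)² = 5.16328×10¹² m².
Then P = σAT⁴ = 5.670×10⁻⁸×5.16328×10¹²×(89.5273)⁴ = 1.88×10¹³ W.

P ≈ 1.88×10¹³ W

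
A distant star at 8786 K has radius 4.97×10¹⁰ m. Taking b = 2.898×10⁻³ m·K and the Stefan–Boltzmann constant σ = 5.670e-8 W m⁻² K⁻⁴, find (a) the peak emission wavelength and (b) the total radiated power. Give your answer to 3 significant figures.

(a) λ_max = b/T = 2.898×10⁻³/8786 = 3.298×10⁻⁷ m = 0.330 μm.
Surface area A = 4πR² = 4π(4.97×10¹⁰ m)² = 3.10401×10²² m².
(b) P = σAT⁴ = 5.670×10⁻⁸×3.10401×10²²×(8786)⁴ = 1.05×10³¹ W.

λ_max ≈ 0.330 μm; P ≈ 1.05×10³¹ W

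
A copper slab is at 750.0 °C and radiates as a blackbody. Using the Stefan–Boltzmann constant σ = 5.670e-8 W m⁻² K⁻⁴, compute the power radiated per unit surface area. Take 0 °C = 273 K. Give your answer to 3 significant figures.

I ≈ 6.21×10⁴ W/m²

T = 750.0 °C + 273 = 1023.0 K.
Stefan–Boltzmann: I = σT⁴ = 5.670×10⁻⁸ × (1023.0)⁴ = 6.21×10⁴ W/m².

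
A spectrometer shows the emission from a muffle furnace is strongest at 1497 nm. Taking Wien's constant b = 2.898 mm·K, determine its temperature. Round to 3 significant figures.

T ≈ 1.94×10³ K

Wien's law gives T = b/λ_max = (2.898×10⁻³ m·K)/(1.497×10⁻⁶ m) = 1.94×10³ K.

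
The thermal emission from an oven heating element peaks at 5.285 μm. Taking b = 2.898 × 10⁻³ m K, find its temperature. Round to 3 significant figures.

Wien's law gives T = b/λ_max = (2.898×10⁻³ m·K)/(5.285×10⁻⁶ m) = 548 K.

T ≈ 548 K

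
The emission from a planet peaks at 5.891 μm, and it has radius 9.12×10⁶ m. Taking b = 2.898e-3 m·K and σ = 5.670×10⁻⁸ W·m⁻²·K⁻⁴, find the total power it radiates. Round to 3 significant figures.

P ≈ 3.47×10¹⁸ W

Wien's law: T = b/λ_max = 2.898×10⁻³/5.891×10⁻⁶ = 491.937 K.
Surface area A = 4πR² = 4π(9.12×10⁶ m)² = 1.04520×10¹⁵ m².
Then P = σAT⁴ = 5.670×10⁻⁸×1.04520×10¹⁵×(491.937)⁴ = 3.47×10¹⁸ W.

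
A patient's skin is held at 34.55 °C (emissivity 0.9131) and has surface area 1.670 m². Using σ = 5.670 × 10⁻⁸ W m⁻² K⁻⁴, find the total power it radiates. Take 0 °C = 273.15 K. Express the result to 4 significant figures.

T = 34.55 °C + 273.15 = 307.70 K.
Area A = 1.670 m².
P = εσAT⁴ = 0.9131 × 5.670×10⁻⁸ × 1.670 × (307.70)⁴ = 775.0 W.

P ≈ 775.0 W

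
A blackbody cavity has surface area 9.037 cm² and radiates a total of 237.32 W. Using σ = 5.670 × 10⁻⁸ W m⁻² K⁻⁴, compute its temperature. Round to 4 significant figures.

Area A = 9.037 cm² = 9.037×10⁻⁴ m².
P = σAT⁴ ⇒ T = (P/(σA))^(1/4) = (237.32/(5.670×10⁻⁸×9.037×10⁻⁴))^(1/4) = 1467 K.

T ≈ 1467 K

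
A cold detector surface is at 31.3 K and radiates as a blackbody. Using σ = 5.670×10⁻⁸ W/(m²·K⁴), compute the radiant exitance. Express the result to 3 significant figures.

I ≈ 0.0544 W/m²

Stefan–Boltzmann: I = σT⁴ = 5.670×10⁻⁸ × (31.3)⁴ = 0.0544 W/m².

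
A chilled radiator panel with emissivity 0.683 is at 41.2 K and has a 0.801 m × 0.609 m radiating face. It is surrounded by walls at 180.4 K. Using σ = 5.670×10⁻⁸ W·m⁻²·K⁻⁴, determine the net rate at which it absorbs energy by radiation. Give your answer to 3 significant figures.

Net gain ≈ 20.0 W

Area A = 0.801 × 0.609 = 0.487809 m².
Net radiated power P_net = εσA(T⁴ − T₀⁴) = 0.683×5.670×10⁻⁸×0.487809×(41.2⁴ − 180.4⁴).
T⁴ − T₀⁴ = 2.88130×10⁶ − 1.05912×10⁹ = -1.05624×10⁹ K⁴, so P_net = -20.0 W — negative, meaning a net gain of 20.0 W.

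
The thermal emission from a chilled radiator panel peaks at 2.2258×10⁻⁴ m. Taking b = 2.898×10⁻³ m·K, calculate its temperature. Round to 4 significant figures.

T ≈ 13.02 K

Wien's law gives T = b/λ_max = (2.898×10⁻³ m·K)/(2.2258×10⁻⁴ m) = 13.02 K.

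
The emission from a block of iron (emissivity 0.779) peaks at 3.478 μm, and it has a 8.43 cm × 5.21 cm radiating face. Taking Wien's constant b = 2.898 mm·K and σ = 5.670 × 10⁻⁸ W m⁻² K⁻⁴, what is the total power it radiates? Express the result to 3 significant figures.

P ≈ 93.5 W

Wien's law: T = b/λ_max = 2.898×10⁻³/3.478×10⁻⁶ = 833.237 K.
Area A = 0.0843 × 0.0521 = 4.39203×10⁻³ m².
Then P = εσAT⁴ = 0.779×5.670×10⁻⁸×4.39203×10⁻³×(833.237)⁴ = 93.5 W.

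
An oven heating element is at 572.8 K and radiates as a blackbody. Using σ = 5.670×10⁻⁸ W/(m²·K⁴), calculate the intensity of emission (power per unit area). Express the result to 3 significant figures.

Stefan–Boltzmann: I = σT⁴ = 5.670×10⁻⁸ × (572.8)⁴ = 6.10×10³ W/m².

I ≈ 6.10×10³ W/m²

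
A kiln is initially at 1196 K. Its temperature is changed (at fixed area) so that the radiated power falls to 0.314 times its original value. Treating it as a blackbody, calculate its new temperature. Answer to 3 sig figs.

T₂ ≈ 895 K

P ∝ T⁴, so T₂/T₁ = (P₂/P₁)^(1/4) = (0.314)^(1/4) = 0.748570.
T₂ = 1196 × 0.748570 = 895 K.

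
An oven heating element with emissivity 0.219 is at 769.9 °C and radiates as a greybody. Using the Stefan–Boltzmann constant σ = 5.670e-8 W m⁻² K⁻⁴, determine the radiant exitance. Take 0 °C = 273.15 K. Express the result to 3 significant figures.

T = 769.9 °C + 273.15 = 1043.05 K.
Stefan–Boltzmann: I = εσT⁴ = 0.219 × 5.670×10⁻⁸ × (1043.05)⁴ = 1.47×10⁴ W/m².

I ≈ 1.47×10⁴ W/m²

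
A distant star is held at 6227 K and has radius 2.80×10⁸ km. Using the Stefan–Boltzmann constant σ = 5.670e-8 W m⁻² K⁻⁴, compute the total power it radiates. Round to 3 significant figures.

P ≈ 8.40×10³¹ W

Surface area A = 4πR² = 4π(2.80×10¹¹ m)² = 9.85203×10²³ m².
P = σAT⁴ = 5.670×10⁻⁸ × 9.85203×10²³ × (6227)⁴ = 8.40×10³¹ W.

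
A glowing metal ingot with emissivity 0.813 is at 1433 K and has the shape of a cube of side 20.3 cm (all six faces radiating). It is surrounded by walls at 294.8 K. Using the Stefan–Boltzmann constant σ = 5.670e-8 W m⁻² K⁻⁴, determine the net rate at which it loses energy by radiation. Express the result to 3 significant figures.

Net loss ≈ 4.80×10⁴ W

Area A = 6s² = 6×(0.203 m)² = 0.247254 m².
Net radiated power P_net = εσA(T⁴ − T₀⁴) = 0.813×5.670×10⁻⁸×0.247254×(1433⁴ − 294.8⁴).
T⁴ − T₀⁴ = 4.21682×10¹² − 7.55283×10⁹ = 4.20927×10¹² K⁴, so P_net = 4.80×10⁴ W.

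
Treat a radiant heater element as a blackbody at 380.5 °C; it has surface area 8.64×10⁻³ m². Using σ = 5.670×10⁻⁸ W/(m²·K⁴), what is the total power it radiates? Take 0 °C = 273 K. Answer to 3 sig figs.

T = 380.5 °C + 273 = 653.5 K.
Area A = 8.64×10⁻³ m².
P = σAT⁴ = 5.670×10⁻⁸ × 8.64×10⁻³ × (653.5)⁴ = 89.3 W.

P ≈ 89.3 W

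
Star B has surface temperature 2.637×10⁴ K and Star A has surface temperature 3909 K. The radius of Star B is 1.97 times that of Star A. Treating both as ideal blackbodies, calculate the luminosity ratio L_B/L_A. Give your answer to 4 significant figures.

L_B/L_A ≈ 8037

L ∝ R²T⁴, so L_B/L_A = (R_B/R_A)²(T_B/T_A)⁴ = (1.97)² × (2.637×10⁴/3909)⁴ = 3.8809 × 2070.99 = 8037.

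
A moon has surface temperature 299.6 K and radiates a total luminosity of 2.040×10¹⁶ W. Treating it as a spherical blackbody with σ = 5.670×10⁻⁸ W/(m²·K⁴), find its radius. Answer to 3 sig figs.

R ≈ 1.89×10⁶ m

L = 4πR²σT⁴ ⇒ R = √(L/(4πσT⁴)).
σT⁴ = 456.825 W/m², so R = √(2.040×10¹⁶/(4π×456.825)) = 1.89×10⁶ m.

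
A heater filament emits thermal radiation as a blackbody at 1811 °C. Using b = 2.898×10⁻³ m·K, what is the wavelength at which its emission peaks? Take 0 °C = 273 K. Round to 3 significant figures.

T = 1811 °C + 273 = 2084 K.
Wien's displacement law: λ_max = b/T = (2.898×10⁻³ m·K)/(2084 K) = 1.391×10⁻⁶ m.
That is 1.39 μm, in the infrared range.

λ_max ≈ 1.39 μm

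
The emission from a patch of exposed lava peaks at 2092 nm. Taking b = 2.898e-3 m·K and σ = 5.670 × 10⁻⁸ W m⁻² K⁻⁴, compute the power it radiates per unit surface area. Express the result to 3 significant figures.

I ≈ 2.09×10⁵ W/m²

Wien's law: T = b/λ_max = 2.898×10⁻³/2.092×10⁻⁶ = 1385.28 K.
Then I = σT⁴ = 5.670×10⁻⁸×(1385.28)⁴ = 2.09×10⁵ W/m².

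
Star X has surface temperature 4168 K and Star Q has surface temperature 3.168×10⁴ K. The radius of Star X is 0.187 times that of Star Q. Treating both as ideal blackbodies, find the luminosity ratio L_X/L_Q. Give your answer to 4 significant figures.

L ∝ R²T⁴, so L_X/L_Q = (R_X/R_Q)²(T_X/T_Q)⁴ = (0.187)² × (4168/3.168×10⁴)⁴ = 0.034969 × 2.99620×10⁻⁴ = 1.048×10⁻⁵.

L_X/L_Q ≈ 1.048×10⁻⁵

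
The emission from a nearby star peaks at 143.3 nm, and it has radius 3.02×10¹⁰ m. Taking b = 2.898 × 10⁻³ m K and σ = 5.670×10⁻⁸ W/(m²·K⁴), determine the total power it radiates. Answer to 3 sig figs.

P ≈ 1.09×10³² W

Wien's law: T = b/λ_max = 2.898×10⁻³/1.433×10⁻⁷ = 20223.3 K.
Surface area A = 4πR² = 4π(3.02×10¹⁰ m)² = 1.14610×10²² m².
Then P = σAT⁴ = 5.670×10⁻⁸×1.14610×10²²×(20223.3)⁴ = 1.09×10³² W.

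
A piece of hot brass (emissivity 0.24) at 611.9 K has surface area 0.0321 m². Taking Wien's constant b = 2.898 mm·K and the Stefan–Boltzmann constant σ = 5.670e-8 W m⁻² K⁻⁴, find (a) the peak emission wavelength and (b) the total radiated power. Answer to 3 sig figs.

(a) λ_max = b/T = 2.898×10⁻³/611.9 = 4.736×10⁻⁶ m = 4.74 μm.
Area A = 0.0321 m².
(b) P = εσAT⁴ = 0.24×5.670×10⁻⁸×0.0321×(611.9)⁴ = 61.2 W.

λ_max ≈ 4.74 μm; P ≈ 61.2 W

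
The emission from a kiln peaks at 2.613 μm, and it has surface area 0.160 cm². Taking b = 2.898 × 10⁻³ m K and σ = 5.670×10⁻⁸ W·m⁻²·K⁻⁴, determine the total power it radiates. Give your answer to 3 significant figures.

P ≈ 1.37 W

Wien's law: T = b/λ_max = 2.898×10⁻³/2.613×10⁻⁶ = 1109.07 K.
Area A = 0.160 cm² = 1.60×10⁻⁵ m².
Then P = σAT⁴ = 5.670×10⁻⁸×1.60×10⁻⁵×(1109.07)⁴ = 1.37 W.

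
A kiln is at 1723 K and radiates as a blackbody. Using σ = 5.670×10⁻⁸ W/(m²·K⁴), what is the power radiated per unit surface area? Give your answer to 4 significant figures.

Stefan–Boltzmann: I = σT⁴ = 5.670×10⁻⁸ × (1723)⁴ = 4.997×10⁵ W/m².

I ≈ 4.997×10⁵ W/m²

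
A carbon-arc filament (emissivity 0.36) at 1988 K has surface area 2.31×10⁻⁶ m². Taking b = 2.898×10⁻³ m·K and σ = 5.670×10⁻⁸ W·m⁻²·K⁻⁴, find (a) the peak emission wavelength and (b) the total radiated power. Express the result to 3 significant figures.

(a) λ_max = b/T = 2.898×10⁻³/1988 = 1.458×10⁻⁶ m = 1.46 μm.
Area A = 2.31×10⁻⁶ m².
(b) P = εσAT⁴ = 0.36×5.670×10⁻⁸×2.31×10⁻⁶×(1988)⁴ = 0.736 W.

λ_max ≈ 1.46 μm; P ≈ 0.736 W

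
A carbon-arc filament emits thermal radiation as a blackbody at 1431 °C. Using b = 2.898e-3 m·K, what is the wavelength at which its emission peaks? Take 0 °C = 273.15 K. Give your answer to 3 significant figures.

T = 1431 °C + 273.15 = 1704.15 K.
Wien's displacement law: λ_max = b/T = (2.898×10⁻³ m·K)/(1704.15 K) = 1.701×10⁻⁶ m.
That is 1.70 μm, in the infrared range.

λ_max ≈ 1.70 μm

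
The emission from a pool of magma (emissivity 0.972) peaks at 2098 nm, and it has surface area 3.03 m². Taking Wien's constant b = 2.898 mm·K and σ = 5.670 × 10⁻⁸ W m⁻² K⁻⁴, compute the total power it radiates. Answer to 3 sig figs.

P ≈ 6.08×10⁵ W

Wien's law: T = b/λ_max = 2.898×10⁻³/2.098×10⁻⁶ = 1381.32 K.
Area A = 3.03 m².
Then P = εσAT⁴ = 0.972×5.670×10⁻⁸×3.03×(1381.32)⁴ = 6.08×10⁵ W.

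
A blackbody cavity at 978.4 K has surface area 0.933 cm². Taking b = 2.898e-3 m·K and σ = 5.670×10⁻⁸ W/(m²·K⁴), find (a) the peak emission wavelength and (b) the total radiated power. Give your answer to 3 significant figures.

(a) λ_max = b/T = 2.898×10⁻³/978.4 = 2.962×10⁻⁶ m = 2.96×10³ nm.
Area A = 0.933 cm² = 9.33×10⁻⁵ m².
(b) P = σAT⁴ = 5.670×10⁻⁸×9.33×10⁻⁵×(978.4)⁴ = 4.85 W.

λ_max ≈ 2.96×10³ nm; P ≈ 4.85 W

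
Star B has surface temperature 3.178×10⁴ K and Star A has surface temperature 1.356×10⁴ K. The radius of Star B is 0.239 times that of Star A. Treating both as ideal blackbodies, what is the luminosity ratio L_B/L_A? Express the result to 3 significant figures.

L_B/L_A ≈ 1.72

L ∝ R²T⁴, so L_B/L_A = (R_B/R_A)²(T_B/T_A)⁴ = (0.239)² × (3.178×10⁴/1.356×10⁴)⁴ = 0.057121 × 30.1701 = 1.72.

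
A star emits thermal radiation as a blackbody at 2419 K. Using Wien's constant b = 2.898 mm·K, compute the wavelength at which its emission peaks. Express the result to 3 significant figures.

Wien's displacement law: λ_max = b/T = (2.898×10⁻³ m·K)/(2419 K) = 1.198×10⁻⁶ m.
That is 1.20×10³ nm, in the infrared range.

λ_max ≈ 1.20×10³ nm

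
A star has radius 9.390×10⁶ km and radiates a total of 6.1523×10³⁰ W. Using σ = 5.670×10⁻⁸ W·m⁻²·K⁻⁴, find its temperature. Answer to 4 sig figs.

T ≈ 1.769×10⁴ K

Surface area A = 4πR² = 4π(9.390×10⁹ m)² = 1.10800×10²¹ m².
P = σAT⁴ ⇒ T = (P/(σA))^(1/4) = (6.1523×10³⁰/(5.670×10⁻⁸×1.10800×10²¹))^(1/4) = 1.769×10⁴ K.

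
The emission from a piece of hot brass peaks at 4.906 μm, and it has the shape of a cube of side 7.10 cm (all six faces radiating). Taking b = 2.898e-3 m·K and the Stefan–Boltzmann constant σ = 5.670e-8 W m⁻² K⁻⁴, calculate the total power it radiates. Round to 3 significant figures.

P ≈ 209 W

Wien's law: T = b/λ_max = 2.898×10⁻³/4.906×10⁻⁶ = 590.705 K.
Area A = 6s² = 6×(0.0710 m)² = 0.030246 m².
Then P = σAT⁴ = 5.670×10⁻⁸×0.030246×(590.705)⁴ = 209 W.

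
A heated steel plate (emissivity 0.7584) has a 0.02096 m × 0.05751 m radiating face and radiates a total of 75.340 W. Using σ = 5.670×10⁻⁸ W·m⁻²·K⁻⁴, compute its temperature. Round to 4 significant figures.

Area A = 0.02096 × 0.05751 = 1.20541×10⁻³ m².
P = εσAT⁴ ⇒ T = (P/(εσA))^(1/4) = (75.340/(0.7584×5.670×10⁻⁸×1.20541×10⁻³))^(1/4) = 1098 K.

T ≈ 1098 K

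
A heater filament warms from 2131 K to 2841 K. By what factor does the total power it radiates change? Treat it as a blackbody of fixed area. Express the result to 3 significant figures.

P₂/P₁ ≈ 3.16

P ∝ T⁴, so P₂/P₁ = (T₂/T₁)⁴ = (2841/2131)⁴ = (1.33318)⁴ = 3.16.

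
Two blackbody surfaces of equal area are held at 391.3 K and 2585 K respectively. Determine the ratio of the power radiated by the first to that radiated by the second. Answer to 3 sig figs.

With equal areas, P₁/P₂ = (T₁/T₂)⁴ = (391.3/2585)⁴ = 5.25×10⁻⁴.

P₁/P₂ ≈ 5.25×10⁻⁴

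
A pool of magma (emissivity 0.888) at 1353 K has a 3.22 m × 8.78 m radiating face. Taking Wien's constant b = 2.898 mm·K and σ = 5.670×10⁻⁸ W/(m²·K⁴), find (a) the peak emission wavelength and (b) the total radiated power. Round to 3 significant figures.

(a) λ_max = b/T = 2.898×10⁻³/1353 = 2.142×10⁻⁶ m = 2.14×10³ nm.
Area A = 3.22 × 8.78 = 28.2716 m².
(b) P = εσAT⁴ = 0.888×5.670×10⁻⁸×28.2716×(1353)⁴ = 4.77×10⁶ W.

λ_max ≈ 2.14×10³ nm; P ≈ 4.77×10⁶ W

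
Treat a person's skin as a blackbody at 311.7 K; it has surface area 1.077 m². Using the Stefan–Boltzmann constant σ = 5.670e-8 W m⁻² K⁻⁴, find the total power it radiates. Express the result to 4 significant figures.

P ≈ 576.4 W

Area A = 1.077 m².
P = σAT⁴ = 5.670×10⁻⁸ × 1.077 × (311.7)⁴ = 576.4 W.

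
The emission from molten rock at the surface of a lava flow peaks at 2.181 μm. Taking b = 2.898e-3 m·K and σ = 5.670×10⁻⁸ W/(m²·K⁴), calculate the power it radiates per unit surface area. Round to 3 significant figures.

I ≈ 1.77×10⁵ W/m²

Wien's law: T = b/λ_max = 2.898×10⁻³/2.181×10⁻⁶ = 1328.75 K.
Then I = σT⁴ = 5.670×10⁻⁸×(1328.75)⁴ = 1.77×10⁵ W/m².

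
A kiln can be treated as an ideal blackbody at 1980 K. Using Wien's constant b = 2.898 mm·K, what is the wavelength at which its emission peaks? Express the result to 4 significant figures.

λ_max ≈ 1464 nm

Wien's displacement law: λ_max = b/T = (2.898×10⁻³ m·K)/(1980 K) = 1.4636×10⁻⁶ m.
That is 1464 nm, in the infrared range.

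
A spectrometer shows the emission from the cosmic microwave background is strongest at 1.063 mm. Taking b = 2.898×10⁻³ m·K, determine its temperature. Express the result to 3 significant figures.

Wien's law gives T = b/λ_max = (2.898×10⁻³ m·K)/(1.063×10⁻³ m) = 2.73 K.

T ≈ 2.73 K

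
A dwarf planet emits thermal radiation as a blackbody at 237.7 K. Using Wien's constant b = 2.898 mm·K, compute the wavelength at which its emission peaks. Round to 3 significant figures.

λ_max ≈ 12.2 μm

Wien's displacement law: λ_max = b/T = (2.898×10⁻³ m·K)/(237.7 K) = 1.219×10⁻⁵ m.
That is 12.2 μm, in the infrared range.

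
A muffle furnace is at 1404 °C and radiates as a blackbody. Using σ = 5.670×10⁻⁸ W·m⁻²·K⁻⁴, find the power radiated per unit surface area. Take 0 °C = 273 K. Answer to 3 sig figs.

I ≈ 4.48×10⁵ W/m²

T = 1404 °C + 273 = 1677 K.
Stefan–Boltzmann: I = σT⁴ = 5.670×10⁻⁸ × (1677)⁴ = 4.48×10⁵ W/m².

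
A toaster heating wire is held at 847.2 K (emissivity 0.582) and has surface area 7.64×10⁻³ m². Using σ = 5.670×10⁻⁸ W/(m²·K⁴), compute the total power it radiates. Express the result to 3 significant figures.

P ≈ 130 W

Area A = 7.64×10⁻³ m².
P = εσAT⁴ = 0.582 × 5.670×10⁻⁸ × 7.64×10⁻³ × (847.2)⁴ = 130 W.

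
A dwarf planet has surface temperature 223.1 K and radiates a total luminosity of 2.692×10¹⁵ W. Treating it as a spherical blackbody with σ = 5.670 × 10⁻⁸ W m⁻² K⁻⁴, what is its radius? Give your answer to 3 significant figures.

R ≈ 1.23×10⁶ m

L = 4πR²σT⁴ ⇒ R = √(L/(4πσT⁴)).
σT⁴ = 140.469 W/m², so R = √(2.692×10¹⁵/(4π×140.469)) = 1.23×10⁶ m.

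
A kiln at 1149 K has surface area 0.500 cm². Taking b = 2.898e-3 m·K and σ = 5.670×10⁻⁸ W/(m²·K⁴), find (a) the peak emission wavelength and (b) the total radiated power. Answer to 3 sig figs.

λ_max ≈ 2.52 μm; P ≈ 4.94 W

(a) λ_max = b/T = 2.898×10⁻³/1149 = 2.522×10⁻⁶ m = 2.52 μm.
Area A = 0.500 cm² = 5.00×10⁻⁵ m².
(b) P = σAT⁴ = 5.670×10⁻⁸×5.00×10⁻⁵×(1149)⁴ = 4.94 W.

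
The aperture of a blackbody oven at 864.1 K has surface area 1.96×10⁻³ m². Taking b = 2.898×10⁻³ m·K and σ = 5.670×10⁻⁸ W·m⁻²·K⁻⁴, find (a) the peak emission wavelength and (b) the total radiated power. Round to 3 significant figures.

λ_max ≈ 3.35 μm; P ≈ 62.0 W

(a) λ_max = b/T = 2.898×10⁻³/864.1 = 3.354×10⁻⁶ m = 3.35 μm.
Area A = 1.96×10⁻³ m².
(b) P = σAT⁴ = 5.670×10⁻⁸×1.96×10⁻³×(864.1)⁴ = 62.0 W.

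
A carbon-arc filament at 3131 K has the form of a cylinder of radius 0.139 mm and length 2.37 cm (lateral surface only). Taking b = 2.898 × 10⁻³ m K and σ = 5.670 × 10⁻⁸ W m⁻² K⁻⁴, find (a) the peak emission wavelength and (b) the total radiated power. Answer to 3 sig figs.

λ_max ≈ 0.926 μm; P ≈ 113 W

(a) λ_max = b/T = 2.898×10⁻³/3131 = 9.256×10⁻⁷ m = 0.926 μm.
Lateral area A = 2πrL = 2π×1.39×10⁻⁴×0.0237 = 2.06987×10⁻⁵ m².
(b) P = σAT⁴ = 5.670×10⁻⁸×2.06987×10⁻⁵×(3131)⁴ = 113 W.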